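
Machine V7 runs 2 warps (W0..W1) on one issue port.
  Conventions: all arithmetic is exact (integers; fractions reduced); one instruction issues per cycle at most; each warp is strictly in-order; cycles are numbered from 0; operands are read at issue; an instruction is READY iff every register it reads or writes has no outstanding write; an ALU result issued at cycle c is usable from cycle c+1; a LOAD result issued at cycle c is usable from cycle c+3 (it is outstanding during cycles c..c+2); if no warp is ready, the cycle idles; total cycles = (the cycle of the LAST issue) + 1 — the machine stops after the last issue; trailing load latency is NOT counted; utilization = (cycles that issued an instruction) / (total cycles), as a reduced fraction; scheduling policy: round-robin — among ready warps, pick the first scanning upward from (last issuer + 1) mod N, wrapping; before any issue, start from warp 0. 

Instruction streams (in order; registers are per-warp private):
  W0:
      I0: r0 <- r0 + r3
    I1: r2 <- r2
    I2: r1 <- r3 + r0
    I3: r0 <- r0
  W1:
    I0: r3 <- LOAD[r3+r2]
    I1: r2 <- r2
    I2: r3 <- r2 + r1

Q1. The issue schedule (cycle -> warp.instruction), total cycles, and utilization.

cycle 0: W0.I0
cycle 1: W1.I0
cycle 2: W0.I1
cycle 3: W1.I1
cycle 4: W0.I2
cycle 5: W1.I2
cycle 6: W0.I3

Answer: 7 cycles, utilization 1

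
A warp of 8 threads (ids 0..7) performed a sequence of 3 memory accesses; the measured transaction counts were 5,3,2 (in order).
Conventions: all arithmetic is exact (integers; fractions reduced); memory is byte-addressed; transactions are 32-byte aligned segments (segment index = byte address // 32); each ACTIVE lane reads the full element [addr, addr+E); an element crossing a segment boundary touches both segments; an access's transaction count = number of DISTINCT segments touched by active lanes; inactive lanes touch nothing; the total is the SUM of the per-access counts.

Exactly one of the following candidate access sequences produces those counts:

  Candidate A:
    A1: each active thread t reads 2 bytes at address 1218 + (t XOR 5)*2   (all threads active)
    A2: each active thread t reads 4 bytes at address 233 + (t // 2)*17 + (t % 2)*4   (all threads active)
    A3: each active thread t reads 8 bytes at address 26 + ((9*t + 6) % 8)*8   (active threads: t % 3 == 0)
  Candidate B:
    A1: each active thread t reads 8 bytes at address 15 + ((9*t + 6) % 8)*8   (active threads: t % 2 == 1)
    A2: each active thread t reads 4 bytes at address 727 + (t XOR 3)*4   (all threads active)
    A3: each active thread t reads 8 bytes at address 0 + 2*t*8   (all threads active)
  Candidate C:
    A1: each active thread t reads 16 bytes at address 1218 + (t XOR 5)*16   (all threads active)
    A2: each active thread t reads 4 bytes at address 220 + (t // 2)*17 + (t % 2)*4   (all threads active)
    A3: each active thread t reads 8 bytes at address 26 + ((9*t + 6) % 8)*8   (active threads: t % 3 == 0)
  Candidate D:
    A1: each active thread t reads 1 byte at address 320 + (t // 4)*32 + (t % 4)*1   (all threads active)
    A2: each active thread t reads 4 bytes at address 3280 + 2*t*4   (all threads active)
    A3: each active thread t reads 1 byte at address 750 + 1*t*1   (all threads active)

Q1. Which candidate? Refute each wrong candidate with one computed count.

A: A1 gives 1 transaction, not 5
B: A1 gives 3 transactions, not 5
D: A1 gives 2 transactions, not 5
C: all counts match (5,3,2)

Answer: C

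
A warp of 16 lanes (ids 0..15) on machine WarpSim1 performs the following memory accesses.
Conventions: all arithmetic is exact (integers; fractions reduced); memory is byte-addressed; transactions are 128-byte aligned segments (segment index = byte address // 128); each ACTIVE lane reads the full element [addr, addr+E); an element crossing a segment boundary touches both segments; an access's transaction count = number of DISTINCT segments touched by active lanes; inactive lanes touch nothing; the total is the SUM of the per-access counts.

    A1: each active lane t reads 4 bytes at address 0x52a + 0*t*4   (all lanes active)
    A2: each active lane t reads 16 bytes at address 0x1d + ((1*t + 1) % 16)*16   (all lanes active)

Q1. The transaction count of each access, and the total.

A1: 1 transaction
A2: 3 transactions

Answer: 1,3; total 4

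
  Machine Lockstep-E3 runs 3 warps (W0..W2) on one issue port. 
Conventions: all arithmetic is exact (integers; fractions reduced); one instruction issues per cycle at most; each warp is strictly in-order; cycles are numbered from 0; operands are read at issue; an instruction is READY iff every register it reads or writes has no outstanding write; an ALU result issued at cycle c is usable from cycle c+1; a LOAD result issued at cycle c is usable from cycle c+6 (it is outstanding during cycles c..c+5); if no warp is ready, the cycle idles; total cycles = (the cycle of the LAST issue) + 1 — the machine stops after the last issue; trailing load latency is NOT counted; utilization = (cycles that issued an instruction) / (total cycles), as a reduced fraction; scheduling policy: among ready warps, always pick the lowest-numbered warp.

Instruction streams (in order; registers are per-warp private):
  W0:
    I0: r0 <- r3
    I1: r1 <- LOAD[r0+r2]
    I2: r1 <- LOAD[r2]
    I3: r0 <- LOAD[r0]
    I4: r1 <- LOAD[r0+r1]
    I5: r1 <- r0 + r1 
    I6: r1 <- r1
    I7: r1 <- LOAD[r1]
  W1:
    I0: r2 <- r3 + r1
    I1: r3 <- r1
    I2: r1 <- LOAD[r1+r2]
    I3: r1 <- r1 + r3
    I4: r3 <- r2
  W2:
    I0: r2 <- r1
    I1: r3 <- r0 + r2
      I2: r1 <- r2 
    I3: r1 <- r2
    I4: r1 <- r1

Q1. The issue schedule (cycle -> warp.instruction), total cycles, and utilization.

cycle 0: W0.I0
cycle 1: W0.I1
cycle 2: W1.I0
cycle 3: W1.I1
cycle 4: W1.I2
cycle 5: W2.I0
cycle 6: W2.I1
cycle 7: W0.I2
cycle 8: W0.I3
cycle 9: W2.I2
cycle 10: W1.I3
cycle 11: W1.I4
cycle 12: W2.I3
cycle 13: W2.I4
cycle 14: W0.I4
cycle 15: idle
cycle 16: idle
cycle 17: idle
cycle 18: idle
cycle 19: idle
cycle 20: W0.I5
cycle 21: W0.I6
cycle 22: W0.I7

Answer: 23 cycles, utilization 18/23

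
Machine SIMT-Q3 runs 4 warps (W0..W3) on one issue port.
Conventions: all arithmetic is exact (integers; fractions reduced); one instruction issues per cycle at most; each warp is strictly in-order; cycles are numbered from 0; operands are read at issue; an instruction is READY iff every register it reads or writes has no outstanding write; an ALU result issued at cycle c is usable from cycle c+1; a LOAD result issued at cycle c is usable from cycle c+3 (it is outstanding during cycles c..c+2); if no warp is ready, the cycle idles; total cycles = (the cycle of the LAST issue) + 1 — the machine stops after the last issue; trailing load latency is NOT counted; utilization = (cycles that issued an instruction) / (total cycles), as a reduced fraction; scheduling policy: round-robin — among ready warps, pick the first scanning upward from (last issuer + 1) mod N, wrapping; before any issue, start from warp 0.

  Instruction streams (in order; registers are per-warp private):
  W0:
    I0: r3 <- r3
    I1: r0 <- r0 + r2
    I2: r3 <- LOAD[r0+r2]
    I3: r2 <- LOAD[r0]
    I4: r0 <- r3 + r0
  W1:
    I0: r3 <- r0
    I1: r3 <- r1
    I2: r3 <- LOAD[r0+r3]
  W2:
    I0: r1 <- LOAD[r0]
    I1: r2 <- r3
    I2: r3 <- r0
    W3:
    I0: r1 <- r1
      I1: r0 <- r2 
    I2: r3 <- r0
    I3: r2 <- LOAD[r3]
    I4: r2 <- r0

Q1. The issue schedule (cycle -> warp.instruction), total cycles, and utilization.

cycle 0: W0.I0
cycle 1: W1.I0
cycle 2: W2.I0
cycle 3: W3.I0
cycle 4: W0.I1
cycle 5: W1.I1
cycle 6: W2.I1
cycle 7: W3.I1
cycle 8: W0.I2
cycle 9: W1.I2
cycle 10: W2.I2
cycle 11: W3.I2
cycle 12: W0.I3
cycle 13: W3.I3
cycle 14: W0.I4
cycle 15: idle
cycle 16: W3.I4

Answer: 17 cycles, utilization 16/17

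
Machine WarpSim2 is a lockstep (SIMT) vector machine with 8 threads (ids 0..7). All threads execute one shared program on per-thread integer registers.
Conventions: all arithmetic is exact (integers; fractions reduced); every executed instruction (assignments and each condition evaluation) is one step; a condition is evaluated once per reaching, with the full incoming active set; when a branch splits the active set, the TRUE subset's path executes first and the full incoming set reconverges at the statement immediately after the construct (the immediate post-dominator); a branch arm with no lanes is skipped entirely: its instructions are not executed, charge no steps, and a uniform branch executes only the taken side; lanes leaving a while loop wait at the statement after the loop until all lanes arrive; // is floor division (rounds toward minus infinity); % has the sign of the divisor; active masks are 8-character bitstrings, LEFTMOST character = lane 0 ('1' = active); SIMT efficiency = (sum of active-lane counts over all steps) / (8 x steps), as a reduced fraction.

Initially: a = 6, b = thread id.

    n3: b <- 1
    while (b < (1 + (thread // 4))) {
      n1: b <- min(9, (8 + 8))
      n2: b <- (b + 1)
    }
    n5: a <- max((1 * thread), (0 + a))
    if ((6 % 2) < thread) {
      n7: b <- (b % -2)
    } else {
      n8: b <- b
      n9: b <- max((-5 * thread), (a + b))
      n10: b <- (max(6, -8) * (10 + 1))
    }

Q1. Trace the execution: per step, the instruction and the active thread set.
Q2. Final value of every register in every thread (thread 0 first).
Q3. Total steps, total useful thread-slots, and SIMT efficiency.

step 0: b <- 1                       11111111
step 1: eval (b < (1 + (thread // 4))) 11111111
step 2: b <- min(9, (8 + 8))         00001111
step 3: b <- (b + 1)                 00001111
step 4: eval (b < (1 + (thread // 4))) 00001111
step 5: a <- max((1 * thread), (0 + a)) 11111111
step 6: eval ((6 % 2) < thread)      11111111
step 7: b <- (b % -2)                01111111
step 8: b <- b                       10000000
step 9: b <- max((-5 * thread), (a + b)) 10000000
step 10: b <- (max(6, -8) * (10 + 1)) 10000000

Answer: 11 steps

a: 6,6,6,6,6,6,6,7
b: 66,-1,-1,-1,0,0,0,0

steps = 11; useful = 54; efficiency = 54/88 = 27/44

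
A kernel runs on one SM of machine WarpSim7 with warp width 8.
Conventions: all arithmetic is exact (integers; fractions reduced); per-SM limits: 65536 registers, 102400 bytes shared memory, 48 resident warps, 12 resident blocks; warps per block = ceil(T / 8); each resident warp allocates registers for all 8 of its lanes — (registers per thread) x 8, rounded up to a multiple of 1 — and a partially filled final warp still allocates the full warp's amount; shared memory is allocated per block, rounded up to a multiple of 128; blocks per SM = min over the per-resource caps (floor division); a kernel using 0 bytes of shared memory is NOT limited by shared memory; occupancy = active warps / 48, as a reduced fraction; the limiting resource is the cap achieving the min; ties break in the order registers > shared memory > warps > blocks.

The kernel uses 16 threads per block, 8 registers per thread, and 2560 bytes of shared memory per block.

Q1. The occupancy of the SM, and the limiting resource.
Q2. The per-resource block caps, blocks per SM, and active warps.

Answer: occupancy 1/2, limited by blocks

registers: 512 blocks
shared memory: 40 blocks
warps: 24 blocks
blocks: 12 blocks

Answer: 12 blocks, 24 active warps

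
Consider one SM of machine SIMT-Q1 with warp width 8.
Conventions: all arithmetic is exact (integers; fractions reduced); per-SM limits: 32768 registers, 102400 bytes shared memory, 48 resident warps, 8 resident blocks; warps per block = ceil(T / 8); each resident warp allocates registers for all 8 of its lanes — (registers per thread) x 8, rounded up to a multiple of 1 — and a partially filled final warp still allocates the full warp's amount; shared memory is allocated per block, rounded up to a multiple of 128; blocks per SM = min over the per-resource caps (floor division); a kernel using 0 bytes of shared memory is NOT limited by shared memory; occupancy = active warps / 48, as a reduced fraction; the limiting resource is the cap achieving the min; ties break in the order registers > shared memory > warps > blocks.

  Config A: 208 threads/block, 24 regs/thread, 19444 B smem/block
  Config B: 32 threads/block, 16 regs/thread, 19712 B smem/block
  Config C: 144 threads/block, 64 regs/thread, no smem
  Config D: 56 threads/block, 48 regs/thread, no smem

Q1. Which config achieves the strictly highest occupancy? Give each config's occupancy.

occupancies: A 13/24, B 5/12, C 3/4, D 7/8

Answer: D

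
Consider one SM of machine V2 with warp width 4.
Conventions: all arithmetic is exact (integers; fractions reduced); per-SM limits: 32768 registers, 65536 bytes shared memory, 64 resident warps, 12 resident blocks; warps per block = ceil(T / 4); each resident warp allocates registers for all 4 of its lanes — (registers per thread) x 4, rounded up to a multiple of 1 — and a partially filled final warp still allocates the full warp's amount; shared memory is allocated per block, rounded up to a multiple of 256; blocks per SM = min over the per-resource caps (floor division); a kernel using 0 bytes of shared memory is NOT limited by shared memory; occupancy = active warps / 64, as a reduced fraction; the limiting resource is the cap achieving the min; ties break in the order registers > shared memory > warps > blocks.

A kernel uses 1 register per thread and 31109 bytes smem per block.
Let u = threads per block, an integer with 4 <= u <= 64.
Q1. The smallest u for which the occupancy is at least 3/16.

Answer: u = 21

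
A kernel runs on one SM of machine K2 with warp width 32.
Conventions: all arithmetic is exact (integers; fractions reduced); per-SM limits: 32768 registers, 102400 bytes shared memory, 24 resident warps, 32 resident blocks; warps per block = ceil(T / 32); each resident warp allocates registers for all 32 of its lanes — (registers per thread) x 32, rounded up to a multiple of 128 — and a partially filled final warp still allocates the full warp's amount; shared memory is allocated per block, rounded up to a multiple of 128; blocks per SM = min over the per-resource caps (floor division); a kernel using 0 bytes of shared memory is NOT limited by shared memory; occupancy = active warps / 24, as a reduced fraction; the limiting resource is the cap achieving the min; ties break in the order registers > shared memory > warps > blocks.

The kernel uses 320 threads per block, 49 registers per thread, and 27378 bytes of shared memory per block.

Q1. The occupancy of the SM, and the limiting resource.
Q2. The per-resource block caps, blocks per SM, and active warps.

Answer: occupancy 5/12, limited by registers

registers: 1 block
shared memory: 3 blocks
warps: 2 blocks
blocks: 32 blocks

Answer: 1 block, 10 active warps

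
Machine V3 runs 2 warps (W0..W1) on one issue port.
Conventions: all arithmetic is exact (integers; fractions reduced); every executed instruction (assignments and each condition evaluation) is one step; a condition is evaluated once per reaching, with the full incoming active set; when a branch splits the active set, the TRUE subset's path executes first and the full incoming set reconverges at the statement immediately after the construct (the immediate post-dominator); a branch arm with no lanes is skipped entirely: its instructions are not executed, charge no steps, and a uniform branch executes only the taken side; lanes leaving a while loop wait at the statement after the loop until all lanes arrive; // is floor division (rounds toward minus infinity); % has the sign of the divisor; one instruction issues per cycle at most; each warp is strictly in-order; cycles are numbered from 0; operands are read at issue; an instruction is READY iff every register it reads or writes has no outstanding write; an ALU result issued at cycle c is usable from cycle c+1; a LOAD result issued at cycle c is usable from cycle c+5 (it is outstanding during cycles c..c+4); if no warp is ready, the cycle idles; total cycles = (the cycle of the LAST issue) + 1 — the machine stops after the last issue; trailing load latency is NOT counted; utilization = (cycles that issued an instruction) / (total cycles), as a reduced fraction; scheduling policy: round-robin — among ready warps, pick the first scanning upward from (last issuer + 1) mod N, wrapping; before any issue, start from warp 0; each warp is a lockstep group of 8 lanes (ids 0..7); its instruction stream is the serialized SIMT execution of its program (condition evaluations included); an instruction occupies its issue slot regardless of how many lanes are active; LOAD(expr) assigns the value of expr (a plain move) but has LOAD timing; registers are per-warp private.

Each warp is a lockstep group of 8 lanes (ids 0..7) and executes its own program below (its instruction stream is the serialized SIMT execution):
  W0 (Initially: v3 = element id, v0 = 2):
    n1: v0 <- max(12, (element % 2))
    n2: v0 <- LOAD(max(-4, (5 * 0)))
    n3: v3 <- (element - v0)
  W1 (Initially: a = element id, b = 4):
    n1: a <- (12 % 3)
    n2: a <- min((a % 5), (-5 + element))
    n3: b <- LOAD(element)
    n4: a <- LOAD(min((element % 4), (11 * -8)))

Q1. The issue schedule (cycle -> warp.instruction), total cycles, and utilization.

cycle 0: W0.I0
cycle 1: W1.I0
cycle 2: W0.I1
cycle 3: W1.I1
cycle 4: W1.I2
cycle 5: W1.I3
cycle 6: idle
cycle 7: W0.I2

Answer: 8 cycles, utilization 7/8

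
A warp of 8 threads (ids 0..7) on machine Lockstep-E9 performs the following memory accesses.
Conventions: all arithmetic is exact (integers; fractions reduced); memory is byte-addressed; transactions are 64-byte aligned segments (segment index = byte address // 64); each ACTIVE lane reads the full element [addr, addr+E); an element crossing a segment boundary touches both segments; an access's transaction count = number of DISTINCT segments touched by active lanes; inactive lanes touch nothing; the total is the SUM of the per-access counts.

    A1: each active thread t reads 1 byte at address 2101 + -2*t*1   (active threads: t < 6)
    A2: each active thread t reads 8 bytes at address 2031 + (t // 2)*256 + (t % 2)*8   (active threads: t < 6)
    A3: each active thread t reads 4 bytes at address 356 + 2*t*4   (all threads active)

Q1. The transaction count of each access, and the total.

A1: 1 transaction
A2: 3 transactions
A3: 2 transactions

Answer: 1,3,2; total 6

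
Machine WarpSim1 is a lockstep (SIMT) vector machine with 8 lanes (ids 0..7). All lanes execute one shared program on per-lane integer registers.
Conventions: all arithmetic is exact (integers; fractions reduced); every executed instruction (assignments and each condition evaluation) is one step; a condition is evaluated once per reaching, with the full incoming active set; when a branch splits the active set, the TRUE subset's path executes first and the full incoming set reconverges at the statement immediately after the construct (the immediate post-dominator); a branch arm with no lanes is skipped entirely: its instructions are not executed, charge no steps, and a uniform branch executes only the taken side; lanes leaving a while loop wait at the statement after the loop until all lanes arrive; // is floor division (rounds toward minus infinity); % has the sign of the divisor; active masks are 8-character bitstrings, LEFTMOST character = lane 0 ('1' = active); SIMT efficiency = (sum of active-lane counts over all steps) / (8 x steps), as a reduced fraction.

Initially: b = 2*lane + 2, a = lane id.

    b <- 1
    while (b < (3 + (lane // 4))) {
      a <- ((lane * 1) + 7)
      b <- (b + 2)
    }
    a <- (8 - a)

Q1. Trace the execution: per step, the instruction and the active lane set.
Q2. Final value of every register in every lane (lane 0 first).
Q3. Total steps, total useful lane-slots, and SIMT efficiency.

step 0: b <- 1                       11111111
step 1: eval (b < (3 + (lane // 4))) 11111111
step 2: a <- ((lane * 1) + 7)        11111111
step 3: b <- (b + 2)                 11111111
step 4: eval (b < (3 + (lane // 4))) 11111111
step 5: a <- ((lane * 1) + 7)        00001111
step 6: b <- (b + 2)                 00001111
step 7: eval (b < (3 + (lane // 4))) 00001111
step 8: a <- (8 - a)                 11111111

Answer: 9 steps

b: 3,3,3,3,5,5,5,5
a: 1,0,-1,-2,-3,-4,-5,-6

steps = 9; useful = 60; efficiency = 60/72 = 5/6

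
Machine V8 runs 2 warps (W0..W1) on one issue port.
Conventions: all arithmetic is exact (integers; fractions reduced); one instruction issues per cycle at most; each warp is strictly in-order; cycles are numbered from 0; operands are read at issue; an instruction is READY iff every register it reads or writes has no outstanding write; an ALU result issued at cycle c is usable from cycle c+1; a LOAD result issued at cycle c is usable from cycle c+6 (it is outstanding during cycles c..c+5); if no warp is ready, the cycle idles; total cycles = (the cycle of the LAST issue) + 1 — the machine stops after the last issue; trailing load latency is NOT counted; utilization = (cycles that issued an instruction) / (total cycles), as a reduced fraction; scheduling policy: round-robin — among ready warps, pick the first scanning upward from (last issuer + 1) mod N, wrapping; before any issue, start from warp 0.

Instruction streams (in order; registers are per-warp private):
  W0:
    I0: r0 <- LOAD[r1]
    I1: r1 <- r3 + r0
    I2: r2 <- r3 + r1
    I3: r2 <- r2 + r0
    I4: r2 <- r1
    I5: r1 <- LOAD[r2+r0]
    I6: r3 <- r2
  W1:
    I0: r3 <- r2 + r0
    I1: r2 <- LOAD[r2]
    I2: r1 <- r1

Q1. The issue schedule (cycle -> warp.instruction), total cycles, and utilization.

cycle 0: W0.I0
cycle 1: W1.I0
cycle 2: W1.I1
cycle 3: W1.I2
cycle 4: idle
cycle 5: idle
cycle 6: W0.I1
cycle 7: W0.I2
cycle 8: W0.I3
cycle 9: W0.I4
cycle 10: W0.I5
cycle 11: W0.I6

Answer: 12 cycles, utilization 5/6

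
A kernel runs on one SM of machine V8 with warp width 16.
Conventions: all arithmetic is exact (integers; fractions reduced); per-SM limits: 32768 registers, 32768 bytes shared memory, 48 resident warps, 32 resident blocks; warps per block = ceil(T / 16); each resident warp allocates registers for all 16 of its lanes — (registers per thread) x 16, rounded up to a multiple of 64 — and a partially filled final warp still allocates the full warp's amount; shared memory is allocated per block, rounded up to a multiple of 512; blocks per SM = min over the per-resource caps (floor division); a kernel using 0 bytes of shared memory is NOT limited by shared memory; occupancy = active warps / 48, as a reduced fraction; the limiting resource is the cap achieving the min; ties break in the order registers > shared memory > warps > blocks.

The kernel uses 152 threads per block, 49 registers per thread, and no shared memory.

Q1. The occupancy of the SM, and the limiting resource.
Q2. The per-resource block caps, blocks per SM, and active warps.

Answer: occupancy 5/8, limited by registers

registers: 3 blocks
shared memory: no limit (kernel uses none)
warps: 4 blocks
blocks: 32 blocks

Answer: 3 blocks, 30 active warps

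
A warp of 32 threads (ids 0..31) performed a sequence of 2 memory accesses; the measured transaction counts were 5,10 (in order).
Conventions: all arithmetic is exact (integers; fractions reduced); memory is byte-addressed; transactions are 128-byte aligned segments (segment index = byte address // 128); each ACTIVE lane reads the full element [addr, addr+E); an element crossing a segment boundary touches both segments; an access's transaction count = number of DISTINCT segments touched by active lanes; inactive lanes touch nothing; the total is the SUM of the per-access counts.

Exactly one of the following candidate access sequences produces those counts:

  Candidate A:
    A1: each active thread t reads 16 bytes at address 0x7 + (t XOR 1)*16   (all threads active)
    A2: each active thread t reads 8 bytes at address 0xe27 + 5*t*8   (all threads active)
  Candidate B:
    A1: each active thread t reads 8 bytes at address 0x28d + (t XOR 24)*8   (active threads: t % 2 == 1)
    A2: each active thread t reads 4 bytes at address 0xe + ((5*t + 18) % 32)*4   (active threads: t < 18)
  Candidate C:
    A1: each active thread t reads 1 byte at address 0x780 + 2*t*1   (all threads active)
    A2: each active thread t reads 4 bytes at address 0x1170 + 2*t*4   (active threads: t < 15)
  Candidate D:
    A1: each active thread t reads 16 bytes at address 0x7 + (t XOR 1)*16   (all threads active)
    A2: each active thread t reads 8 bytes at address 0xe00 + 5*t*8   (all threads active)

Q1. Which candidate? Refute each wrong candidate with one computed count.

A: A2 gives 11 transactions, not 10
B: A1 gives 3 transactions, not 5
C: A1 gives 1 transaction, not 5
D: all counts match (5,10)

Answer: D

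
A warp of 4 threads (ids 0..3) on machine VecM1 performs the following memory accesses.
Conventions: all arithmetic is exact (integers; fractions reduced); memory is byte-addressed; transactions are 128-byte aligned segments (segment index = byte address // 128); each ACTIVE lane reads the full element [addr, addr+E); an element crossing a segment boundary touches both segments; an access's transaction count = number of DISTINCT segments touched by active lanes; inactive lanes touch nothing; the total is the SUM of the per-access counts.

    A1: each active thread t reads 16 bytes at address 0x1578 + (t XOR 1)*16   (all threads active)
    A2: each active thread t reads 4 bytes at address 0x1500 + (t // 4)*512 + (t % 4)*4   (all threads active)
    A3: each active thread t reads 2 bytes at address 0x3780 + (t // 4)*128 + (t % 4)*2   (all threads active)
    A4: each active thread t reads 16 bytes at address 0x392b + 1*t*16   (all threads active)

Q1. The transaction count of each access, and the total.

A1: 2 transactions
A2: 1 transaction
A3: 1 transaction
A4: 1 transaction

Answer: 2,1,1,1; total 5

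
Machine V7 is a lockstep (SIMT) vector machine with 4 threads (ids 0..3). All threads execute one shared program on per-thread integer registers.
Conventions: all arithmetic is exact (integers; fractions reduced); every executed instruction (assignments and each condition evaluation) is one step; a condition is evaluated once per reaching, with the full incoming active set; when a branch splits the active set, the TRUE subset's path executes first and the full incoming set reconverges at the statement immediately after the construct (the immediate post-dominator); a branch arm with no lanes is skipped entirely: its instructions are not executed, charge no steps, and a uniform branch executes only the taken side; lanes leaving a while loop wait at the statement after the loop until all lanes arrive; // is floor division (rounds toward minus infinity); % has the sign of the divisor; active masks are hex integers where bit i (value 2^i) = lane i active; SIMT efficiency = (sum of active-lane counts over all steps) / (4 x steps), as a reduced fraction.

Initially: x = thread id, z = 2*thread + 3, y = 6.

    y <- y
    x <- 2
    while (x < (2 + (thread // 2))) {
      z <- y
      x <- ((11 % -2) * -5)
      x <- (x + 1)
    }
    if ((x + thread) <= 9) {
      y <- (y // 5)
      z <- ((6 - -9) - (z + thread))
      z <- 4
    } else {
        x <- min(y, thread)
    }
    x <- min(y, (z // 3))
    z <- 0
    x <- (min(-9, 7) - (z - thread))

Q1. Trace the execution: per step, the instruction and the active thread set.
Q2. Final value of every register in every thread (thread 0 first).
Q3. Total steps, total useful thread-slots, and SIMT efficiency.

step 0: y <- y                       0xf
step 1: x <- 2                       0xf
step 2: eval (x < (2 + (thread // 2))) 0xf
step 3: z <- y                       0xc
step 4: x <- ((11 % -2) * -5)        0xc
step 5: x <- (x + 1)                 0xc
step 6: eval (x < (2 + (thread // 2))) 0xc
step 7: eval ((x + thread) <= 9)     0xf
step 8: y <- (y // 5)                0xf
step 9: z <- ((6 - -9) - (z + thread)) 0xf
step 10: z <- 4                       0xf
step 11: x <- min(y, (z // 3))        0xf
step 12: z <- 0                       0xf
step 13: x <- (min(-9, 7) - (z - thread)) 0xf

Answer: 14 steps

x: -9,-8,-7,-6
z: 0,0,0,0
y: 1,1,1,1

steps = 14; useful = 48; efficiency = 48/56 = 6/7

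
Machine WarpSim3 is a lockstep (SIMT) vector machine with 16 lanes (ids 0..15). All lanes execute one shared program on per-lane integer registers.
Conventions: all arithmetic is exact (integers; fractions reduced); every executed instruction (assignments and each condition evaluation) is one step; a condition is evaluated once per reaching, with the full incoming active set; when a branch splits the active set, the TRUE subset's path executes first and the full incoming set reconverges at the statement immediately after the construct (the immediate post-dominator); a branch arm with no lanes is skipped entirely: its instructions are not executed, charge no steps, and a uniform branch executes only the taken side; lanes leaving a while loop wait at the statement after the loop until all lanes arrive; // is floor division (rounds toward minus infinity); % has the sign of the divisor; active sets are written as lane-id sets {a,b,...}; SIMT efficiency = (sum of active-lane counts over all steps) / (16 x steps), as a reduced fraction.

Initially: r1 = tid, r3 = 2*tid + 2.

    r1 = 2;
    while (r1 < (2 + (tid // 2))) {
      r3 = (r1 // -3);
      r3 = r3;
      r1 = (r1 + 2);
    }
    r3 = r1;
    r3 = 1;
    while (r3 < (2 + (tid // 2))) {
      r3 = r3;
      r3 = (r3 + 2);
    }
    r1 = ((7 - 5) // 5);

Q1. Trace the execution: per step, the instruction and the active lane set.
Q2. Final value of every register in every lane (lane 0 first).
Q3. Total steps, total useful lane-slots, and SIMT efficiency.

step 0: r1 <- 2                      {0,1,2,3,4,5,6,7,8,9,10,11,12,13,14,15}
step 1: eval (r1 < (2 + (tid // 2))) {0,1,2,3,4,5,6,7,8,9,10,11,12,13,14,15}
step 2: r3 <- (r1 // -3)             {2,3,4,5,6,7,8,9,10,11,12,13,14,15}
step 3: r3 <- r3                     {2,3,4,5,6,7,8,9,10,11,12,13,14,15}
step 4: r1 <- (r1 + 2)               {2,3,4,5,6,7,8,9,10,11,12,13,14,15}
step 5: eval (r1 < (2 + (tid // 2))) {2,3,4,5,6,7,8,9,10,11,12,13,14,15}
step 6: r3 <- (r1 // -3)             {6,7,8,9,10,11,12,13,14,15}
step 7: r3 <- r3                     {6,7,8,9,10,11,12,13,14,15}
step 8: r1 <- (r1 + 2)               {6,7,8,9,10,11,12,13,14,15}
step 9: eval (r1 < (2 + (tid // 2))) {6,7,8,9,10,11,12,13,14,15}
step 10: r3 <- (r1 // -3)             {10,11,12,13,14,15}
step 11: r3 <- r3                     {10,11,12,13,14,15}
step 12: r1 <- (r1 + 2)               {10,11,12,13,14,15}
step 13: eval (r1 < (2 + (tid // 2))) {10,11,12,13,14,15}
step 14: r3 <- (r1 // -3)             {14,15}
step 15: r3 <- r3                     {14,15}
step 16: r1 <- (r1 + 2)               {14,15}
step 17: eval (r1 < (2 + (tid // 2))) {14,15}
step 18: r3 <- r1                     {0,1,2,3,4,5,6,7,8,9,10,11,12,13,14,15}
step 19: r3 <- 1                      {0,1,2,3,4,5,6,7,8,9,10,11,12,13,14,15}
step 20: eval (r3 < (2 + (tid // 2))) {0,1,2,3,4,5,6,7,8,9,10,11,12,13,14,15}
step 21: r3 <- r3                     {0,1,2,3,4,5,6,7,8,9,10,11,12,13,14,15}
step 22: r3 <- (r3 + 2)               {0,1,2,3,4,5,6,7,8,9,10,11,12,13,14,15}
step 23: eval (r3 < (2 + (tid // 2))) {0,1,2,3,4,5,6,7,8,9,10,11,12,13,14,15}
step 24: r3 <- r3                     {4,5,6,7,8,9,10,11,12,13,14,15}
step 25: r3 <- (r3 + 2)               {4,5,6,7,8,9,10,11,12,13,14,15}
step 26: eval (r3 < (2 + (tid // 2))) {4,5,6,7,8,9,10,11,12,13,14,15}
step 27: r3 <- r3                     {8,9,10,11,12,13,14,15}
step 28: r3 <- (r3 + 2)               {8,9,10,11,12,13,14,15}
step 29: eval (r3 < (2 + (tid // 2))) {8,9,10,11,12,13,14,15}
step 30: r3 <- r3                     {12,13,14,15}
step 31: r3 <- (r3 + 2)               {12,13,14,15}
step 32: eval (r3 < (2 + (tid // 2))) {12,13,14,15}
step 33: r1 <- ((7 - 5) // 5)         {0,1,2,3,4,5,6,7,8,9,10,11,12,13,14,15}

Answer: 34 steps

r1: 0,0,0,0,0,0,0,0,0,0,0,0,0,0,0,0
r3: 3,3,3,3,5,5,5,5,7,7,7,7,9,9,9,9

steps = 34; useful = 344; efficiency = 344/544 = 43/68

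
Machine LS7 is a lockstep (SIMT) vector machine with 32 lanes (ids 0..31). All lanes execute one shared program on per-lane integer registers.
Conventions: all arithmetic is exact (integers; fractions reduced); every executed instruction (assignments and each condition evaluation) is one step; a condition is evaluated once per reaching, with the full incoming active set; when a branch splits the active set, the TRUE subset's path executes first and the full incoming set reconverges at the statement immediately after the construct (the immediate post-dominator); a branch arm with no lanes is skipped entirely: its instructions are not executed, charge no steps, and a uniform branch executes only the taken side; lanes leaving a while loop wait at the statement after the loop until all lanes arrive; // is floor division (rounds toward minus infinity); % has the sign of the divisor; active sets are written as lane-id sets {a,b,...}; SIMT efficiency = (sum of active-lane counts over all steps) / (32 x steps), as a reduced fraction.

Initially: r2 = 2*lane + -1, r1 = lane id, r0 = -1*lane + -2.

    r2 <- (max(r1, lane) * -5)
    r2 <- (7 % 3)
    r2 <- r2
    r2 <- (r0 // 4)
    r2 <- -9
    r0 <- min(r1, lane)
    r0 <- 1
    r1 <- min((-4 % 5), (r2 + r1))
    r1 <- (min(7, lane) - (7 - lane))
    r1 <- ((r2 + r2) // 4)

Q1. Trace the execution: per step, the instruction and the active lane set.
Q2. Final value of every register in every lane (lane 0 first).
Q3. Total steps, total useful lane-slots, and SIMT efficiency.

step 0: r2 <- (max(r1, lane) * -5)   {0,1,2,3,4,5,6,7,8,9,10,11,12,13,14,15,16,17,18,19,20,21,22,23,24,25,26,27,28,29,30,31}
step 1: r2 <- (7 % 3)                {0,1,2,3,4,5,6,7,8,9,10,11,12,13,14,15,16,17,18,19,20,21,22,23,24,25,26,27,28,29,30,31}
step 2: r2 <- r2                     {0,1,2,3,4,5,6,7,8,9,10,11,12,13,14,15,16,17,18,19,20,21,22,23,24,25,26,27,28,29,30,31}
step 3: r2 <- (r0 // 4)              {0,1,2,3,4,5,6,7,8,9,10,11,12,13,14,15,16,17,18,19,20,21,22,23,24,25,26,27,28,29,30,31}
step 4: r2 <- -9                     {0,1,2,3,4,5,6,7,8,9,10,11,12,13,14,15,16,17,18,19,20,21,22,23,24,25,26,27,28,29,30,31}
step 5: r0 <- min(r1, lane)          {0,1,2,3,4,5,6,7,8,9,10,11,12,13,14,15,16,17,18,19,20,21,22,23,24,25,26,27,28,29,30,31}
step 6: r0 <- 1                      {0,1,2,3,4,5,6,7,8,9,10,11,12,13,14,15,16,17,18,19,20,21,22,23,24,25,26,27,28,29,30,31}
step 7: r1 <- min((-4 % 5), (r2 + r1)) {0,1,2,3,4,5,6,7,8,9,10,11,12,13,14,15,16,17,18,19,20,21,22,23,24,25,26,27,28,29,30,31}
step 8: r1 <- (min(7, lane) - (7 - lane)) {0,1,2,3,4,5,6,7,8,9,10,11,12,13,14,15,16,17,18,19,20,21,22,23,24,25,26,27,28,29,30,31}
step 9: r1 <- ((r2 + r2) // 4)       {0,1,2,3,4,5,6,7,8,9,10,11,12,13,14,15,16,17,18,19,20,21,22,23,24,25,26,27,28,29,30,31}

Answer: 10 steps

r2: -9,-9,-9,-9,-9,-9,-9,-9,-9,-9,-9,-9,-9,-9,-9,-9,-9,-9,-9,-9,-9,-9,-9,-9,-9,-9,-9,-9,-9,-9,-9,-9
r1: -5,-5,-5,-5,-5,-5,-5,-5,-5,-5,-5,-5,-5,-5,-5,-5,-5,-5,-5,-5,-5,-5,-5,-5,-5,-5,-5,-5,-5,-5,-5,-5
r0: 1,1,1,1,1,1,1,1,1,1,1,1,1,1,1,1,1,1,1,1,1,1,1,1,1,1,1,1,1,1,1,1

steps = 10; useful = 320; efficiency = 320/320 = 1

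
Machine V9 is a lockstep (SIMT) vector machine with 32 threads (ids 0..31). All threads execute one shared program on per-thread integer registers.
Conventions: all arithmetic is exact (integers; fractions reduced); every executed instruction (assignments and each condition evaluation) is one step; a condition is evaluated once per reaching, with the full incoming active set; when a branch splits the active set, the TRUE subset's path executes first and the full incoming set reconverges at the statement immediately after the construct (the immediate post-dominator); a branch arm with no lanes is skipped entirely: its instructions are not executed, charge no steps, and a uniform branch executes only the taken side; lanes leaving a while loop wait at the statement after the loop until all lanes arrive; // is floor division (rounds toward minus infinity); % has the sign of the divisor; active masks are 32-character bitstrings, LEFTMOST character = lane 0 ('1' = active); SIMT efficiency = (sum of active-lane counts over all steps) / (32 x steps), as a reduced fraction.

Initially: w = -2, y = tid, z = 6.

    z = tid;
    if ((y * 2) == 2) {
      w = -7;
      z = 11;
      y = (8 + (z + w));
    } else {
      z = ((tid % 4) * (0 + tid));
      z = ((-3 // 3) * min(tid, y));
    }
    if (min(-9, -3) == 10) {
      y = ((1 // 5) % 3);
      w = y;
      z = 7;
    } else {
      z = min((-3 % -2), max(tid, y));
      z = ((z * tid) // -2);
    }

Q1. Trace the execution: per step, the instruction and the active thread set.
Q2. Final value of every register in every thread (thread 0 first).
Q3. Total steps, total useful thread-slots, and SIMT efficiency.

step 0: z <- tid                     11111111111111111111111111111111
step 1: eval ((y * 2) == 2)          11111111111111111111111111111111
step 2: w <- -7                      01000000000000000000000000000000
step 3: z <- 11                      01000000000000000000000000000000
step 4: y <- (8 + (z + w))           01000000000000000000000000000000
step 5: z <- ((tid % 4) * (0 + tid)) 10111111111111111111111111111111
step 6: z <- ((-3 // 3) * min(tid, y)) 10111111111111111111111111111111
step 7: eval (min(-9, -3) == 10)     11111111111111111111111111111111
step 8: z <- min((-3 % -2), max(tid, y)) 11111111111111111111111111111111
step 9: z <- ((z * tid) // -2)       11111111111111111111111111111111

Answer: 10 steps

w: -2,-7,-2,-2,-2,-2,-2,-2,-2,-2,-2,-2,-2,-2,-2,-2,-2,-2,-2,-2,-2,-2,-2,-2,-2,-2,-2,-2,-2,-2,-2,-2
y: 0,12,2,3,4,5,6,7,8,9,10,11,12,13,14,15,16,17,18,19,20,21,22,23,24,25,26,27,28,29,30,31
z: 0,0,1,1,2,2,3,3,4,4,5,5,6,6,7,7,8,8,9,9,10,10,11,11,12,12,13,13,14,14,15,15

steps = 10; useful = 225; efficiency = 225/320 = 45/64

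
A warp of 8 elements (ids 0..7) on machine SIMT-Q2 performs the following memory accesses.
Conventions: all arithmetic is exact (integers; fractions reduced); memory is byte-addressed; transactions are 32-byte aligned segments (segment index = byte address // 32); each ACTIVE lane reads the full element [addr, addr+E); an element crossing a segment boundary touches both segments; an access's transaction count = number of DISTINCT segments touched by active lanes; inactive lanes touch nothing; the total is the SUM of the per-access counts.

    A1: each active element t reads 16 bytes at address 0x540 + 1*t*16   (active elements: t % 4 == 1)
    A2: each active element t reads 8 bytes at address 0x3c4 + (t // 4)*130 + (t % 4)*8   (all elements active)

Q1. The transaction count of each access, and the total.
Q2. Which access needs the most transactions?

A1: 2 transactions
A2: 4 transactions

Answer: 2,4; total 6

Answer: A2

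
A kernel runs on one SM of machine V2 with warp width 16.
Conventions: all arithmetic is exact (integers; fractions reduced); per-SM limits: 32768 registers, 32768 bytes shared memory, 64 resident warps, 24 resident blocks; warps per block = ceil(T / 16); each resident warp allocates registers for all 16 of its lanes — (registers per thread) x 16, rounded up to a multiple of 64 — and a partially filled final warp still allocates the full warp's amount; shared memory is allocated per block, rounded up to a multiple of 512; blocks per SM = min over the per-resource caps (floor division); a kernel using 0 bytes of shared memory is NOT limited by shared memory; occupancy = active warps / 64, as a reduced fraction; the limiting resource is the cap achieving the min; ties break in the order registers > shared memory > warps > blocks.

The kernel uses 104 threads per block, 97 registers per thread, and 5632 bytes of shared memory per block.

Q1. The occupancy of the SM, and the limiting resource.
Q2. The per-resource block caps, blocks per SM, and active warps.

Answer: occupancy 7/32, limited by registers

registers: 2 blocks
shared memory: 5 blocks
warps: 9 blocks
blocks: 24 blocks

Answer: 2 blocks, 14 active warps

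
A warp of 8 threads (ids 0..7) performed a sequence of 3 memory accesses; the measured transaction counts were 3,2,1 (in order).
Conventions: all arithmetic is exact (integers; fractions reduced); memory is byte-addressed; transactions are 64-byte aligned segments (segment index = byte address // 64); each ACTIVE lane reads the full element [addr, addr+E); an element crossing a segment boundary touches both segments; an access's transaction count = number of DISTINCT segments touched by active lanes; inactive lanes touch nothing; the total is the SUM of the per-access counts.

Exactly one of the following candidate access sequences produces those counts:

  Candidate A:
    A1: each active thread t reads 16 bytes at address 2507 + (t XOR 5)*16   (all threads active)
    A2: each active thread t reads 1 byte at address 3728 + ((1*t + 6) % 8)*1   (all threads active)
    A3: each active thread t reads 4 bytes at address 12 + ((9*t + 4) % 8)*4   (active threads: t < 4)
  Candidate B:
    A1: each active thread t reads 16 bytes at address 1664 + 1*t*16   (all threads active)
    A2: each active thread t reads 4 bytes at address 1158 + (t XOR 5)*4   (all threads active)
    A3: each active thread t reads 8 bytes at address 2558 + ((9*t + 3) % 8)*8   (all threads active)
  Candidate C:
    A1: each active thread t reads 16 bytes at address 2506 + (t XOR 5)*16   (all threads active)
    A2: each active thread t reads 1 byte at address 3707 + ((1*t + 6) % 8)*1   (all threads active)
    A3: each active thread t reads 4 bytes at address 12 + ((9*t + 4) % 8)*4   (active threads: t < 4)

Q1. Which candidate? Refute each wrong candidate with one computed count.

A: A2 gives 1 transaction, not 2
B: A1 gives 2 transactions, not 3
C: all counts match (3,2,1)

Answer: C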